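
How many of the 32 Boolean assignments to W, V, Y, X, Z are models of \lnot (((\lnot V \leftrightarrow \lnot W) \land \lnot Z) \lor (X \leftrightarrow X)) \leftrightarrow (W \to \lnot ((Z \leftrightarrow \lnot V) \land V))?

4

Initial set: {(\lnot (((\lnot V \leftrightarrow \lnot W) \land \lnot Z) \lor (X \leftrightarrow X)) \leftrightarrow (W \to \lnot ((Z \leftrightarrow \lnot V) \land V)))}.
(\lnot (((\lnot V \leftrightarrow \lnot W) \land \lnot Z) \lor (X \leftrightarrow X)) \leftrightarrow (W \to \lnot ((Z \leftrightarrow \lnot V) \land V))): β-rule — branch into \lnot (((\lnot V \leftrightarrow \lnot W) \land \lnot Z) \lor (X \leftrightarrow X)), (W \to \lnot ((Z \leftrightarrow \lnot V) \land V))  //  \lnot \lnot (((\lnot V \leftrightarrow \lnot W) \land \lnot Z) \lor (X \leftrightarrow X)), \lnot (W \to \lnot ((Z \leftrightarrow \lnot V) \land V)).
  branch 1 (add \lnot (((\lnot V \leftrightarrow \lnot W) \land \lnot Z) \lor (X \leftrightarrow X)), (W \to \lnot ((Z \leftrightarrow \lnot V) \land V))):
    \lnot (((\lnot V \leftrightarrow \lnot W) \land \lnot Z) \lor (X \leftrightarrow X)): α-rule — add \lnot ((\lnot V \leftrightarrow \lnot W) \land \lnot Z), \lnot (X \leftrightarrow X).
    (W \to \lnot ((Z \leftrightarrow \lnot V) \land V)): β-rule — branch into \lnot W  //  \lnot ((Z \leftrightarrow \lnot V) \land V).
      branch 1.1 (add \lnot W):
        \lnot ((\lnot V \leftrightarrow \lnot W) \land \lnot Z): β-rule — branch into \lnot (\lnot V \leftrightarrow \lnot W)  //  \lnot \lnot Z.
          branch 1.1.1 (add \lnot (\lnot V \leftrightarrow \lnot W)):
            \lnot (X \leftrightarrow X): β-rule — branch into X, \lnot X  //  \lnot X, X.
              branch 1.1.1.1 (add X, \lnot X):
                × closes — contains both X and \lnot X.
              branch 1.1.1.2 (add \lnot X, X):
                × closes — contains both X and \lnot X.
          branch 1.1.2 (add \lnot \lnot Z):
            \lnot (X \leftrightarrow X): β-rule — branch into X, \lnot X  //  \lnot X, X.
              branch 1.1.2.1 (add X, \lnot X):
                × closes — contains both X and \lnot X.
              branch 1.1.2.2 (add \lnot X, X):
                × closes — contains both X and \lnot X.
      branch 1.2 (add \lnot ((Z \leftrightarrow \lnot V) \land V)):
        \lnot ((\lnot V \leftrightarrow \lnot W) \land \lnot Z): β-rule — branch into \lnot (\lnot V \leftrightarrow \lnot W)  //  \lnot \lnot Z.
          branch 1.2.1 (add \lnot (\lnot V \leftrightarrow \lnot W)):
            \lnot (X \leftrightarrow X): β-rule — branch into X, \lnot X  //  \lnot X, X.
              branch 1.2.1.1 (add X, \lnot X):
                × closes — contains both X and \lnot X.
              branch 1.2.1.2 (add \lnot X, X):
                × closes — contains both X and \lnot X.
          branch 1.2.2 (add \lnot \lnot Z):
            \lnot (X \leftrightarrow X): β-rule — branch into X, \lnot X  //  \lnot X, X.
              branch 1.2.2.1 (add X, \lnot X):
                × closes — contains both X and \lnot X.
              branch 1.2.2.2 (add \lnot X, X):
                × closes — contains both X and \lnot X.
  branch 2 (add \lnot \lnot (((\lnot V \leftrightarrow \lnot W) \land \lnot Z) \lor (X \leftrightarrow X)), \lnot (W \to \lnot ((Z \leftrightarrow \lnot V) \land V))):
    \lnot (W \to \lnot ((Z \leftrightarrow \lnot V) \land V)): α-rule — add W, \lnot \lnot ((Z \leftrightarrow \lnot V) \land V).
    \lnot \lnot ((Z \leftrightarrow \lnot V) \land V): α-rule — add (Z \leftrightarrow \lnot V), V.
    \lnot \lnot (((\lnot V \leftrightarrow \lnot W) \land \lnot Z) \lor (X \leftrightarrow X)): β-rule — branch into ((\lnot V \leftrightarrow \lnot W) \land \lnot Z)  //  (X \leftrightarrow X).
      branch 2.1 (add ((\lnot V \leftrightarrow \lnot W) \land \lnot Z)):
        ((\lnot V \leftrightarrow \lnot W) \land \lnot Z): α-rule — add (\lnot V \leftrightarrow \lnot W), \lnot Z.
        (Z \leftrightarrow \lnot V): β-rule — branch into Z, \lnot V  //  \lnot Z, \lnot \lnot V.
          branch 2.1.1 (add Z, \lnot V):
            × closes — contains both Z and \lnot Z.
          branch 2.1.2 (add \lnot Z, \lnot \lnot V):
            (\lnot V \leftrightarrow \lnot W): β-rule — branch into \lnot V, \lnot W  //  \lnot \lnot V, \lnot \lnot W.
              branch 2.1.2.1 (add \lnot V, \lnot W):
                × closes — contains both V and \lnot V.
              branch 2.1.2.2 (add \lnot \lnot V, \lnot \lnot W):
                ○ open, literals {V=true, W=true, Z=false}.
      branch 2.2 (add (X \leftrightarrow X)):
        (Z \leftrightarrow \lnot V): β-rule — branch into Z, \lnot V  //  \lnot Z, \lnot \lnot V.
          branch 2.2.1 (add Z, \lnot V):
            × closes — contains both V and \lnot V.
          branch 2.2.2 (add \lnot Z, \lnot \lnot V):
            (X \leftrightarrow X): β-rule — branch into X, X  //  \lnot X, \lnot X.
              branch 2.2.2.1 (add X, X):
                ○ open, literals {V=true, W=true, X=true, Z=false}.
              branch 2.2.2.2 (add \lnot X, \lnot X):
                ○ open, literals {V=true, W=true, X=false, Z=false}.
11 branches closed, 3 open.
Each open branch fixes some atoms; the unmentioned ones are free. Counting distinct full assignments: branch {V=true, W=true, Z=false} (Y, X) contributes 4 new; branch {V=true, W=true, X=true, Z=false} (Y) contributes 0 new; branch {V=true, W=true, X=false, Z=false} (Y) contributes 0 new. Total: 4.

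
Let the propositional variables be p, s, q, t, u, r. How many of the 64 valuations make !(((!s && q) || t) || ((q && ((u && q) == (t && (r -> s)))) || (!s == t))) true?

8

Initial set: {!(((!s && q) || t) || ((q && ((u && q) == (t && (r -> s)))) || (!s == t)))}.
!(((!s && q) || t) || ((q && ((u && q) == (t && (r -> s)))) || (!s == t))): α-rule — add !((!s && q) || t), !((q && ((u && q) == (t && (r -> s)))) || (!s == t)).
!((!s && q) || t): α-rule — add !(!s && q), !t.
!((q && ((u && q) == (t && (r -> s)))) || (!s == t)): α-rule — add !(q && ((u && q) == (t && (r -> s)))), !(!s == t).
!(!s && q): β-rule — branch into !!s  //  !q.
  branch 1 (add !!s):
    !(q && ((u && q) == (t && (r -> s)))): β-rule — branch into !q  //  !((u && q) == (t && (r -> s))).
      branch 1.1 (add !q):
        !(!s == t): β-rule — branch into !s, !t  //  !!s, t.
          branch 1.1.1 (add !s, !t):
            × closes — contains both s and !s.
          branch 1.1.2 (add !!s, t):
            × closes — contains both t and !t.
      branch 1.2 (add !((u && q) == (t && (r -> s)))):
        !(!s == t): β-rule — branch into !s, !t  //  !!s, t.
          branch 1.2.1 (add !s, !t):
            × closes — contains both s and !s.
          branch 1.2.2 (add !!s, t):
            × closes — contains both t and !t.
  branch 2 (add !q):
    !(q && ((u && q) == (t && (r -> s)))): β-rule — branch into !q  //  !((u && q) == (t && (r -> s))).
      branch 2.1 (add !q):
        !(!s == t): β-rule — branch into !s, !t  //  !!s, t.
          branch 2.1.1 (add !s, !t):
            ○ open, literals {q=0, s=0, t=0}.
          branch 2.1.2 (add !!s, t):
            × closes — contains both t and !t.
      branch 2.2 (add !((u && q) == (t && (r -> s)))):
        !(!s == t): β-rule — branch into !s, !t  //  !!s, t.
          branch 2.2.1 (add !s, !t):
            !((u && q) == (t && (r -> s))): β-rule — branch into (u && q), !(t && (r -> s))  //  !(u && q), (t && (r -> s)).
              branch 2.2.1.1 (add (u && q), !(t && (r -> s))):
                (u && q): α-rule — add u, q.
                × closes — contains both q and !q.
              branch 2.2.1.2 (add !(u && q), (t && (r -> s))):
                (t && (r -> s)): α-rule — add t, (r -> s).
                × closes — contains both t and !t.
          branch 2.2.2 (add !!s, t):
            × closes — contains both t and !t.
8 branches closed, 1 open.
Each open branch fixes some atoms; the unmentioned ones are free. Counting distinct full assignments: branch {q=0, s=0, t=0} (p, u, r) contributes 8 new. Total: 8.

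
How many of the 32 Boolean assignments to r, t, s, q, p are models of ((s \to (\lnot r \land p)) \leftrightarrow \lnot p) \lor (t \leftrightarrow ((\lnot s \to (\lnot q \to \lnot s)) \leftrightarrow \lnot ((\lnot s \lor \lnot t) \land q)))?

Initial set: {(((s \to (\lnot r \land p)) \leftrightarrow \lnot p) \lor (t \leftrightarrow ((\lnot s \to (\lnot q \to \lnot s)) \leftrightarrow \lnot ((\lnot s \lor \lnot t) \land q))))}.
(((s \to (\lnot r \land p)) \leftrightarrow \lnot p) \lor (t \leftrightarrow ((\lnot s \to (\lnot q \to \lnot s)) \leftrightarrow \lnot ((\lnot s \lor \lnot t) \land q)))): β-rule — branch into ((s \to (\lnot r \land p)) \leftrightarrow \lnot p)  //  (t \leftrightarrow ((\lnot s \to (\lnot q \to \lnot s)) \leftrightarrow \lnot ((\lnot s \lor \lnot t) \land q))).
  branch 1 (add ((s \to (\lnot r \land p)) \leftrightarrow \lnot p)):
    ((s \to (\lnot r \land p)) \leftrightarrow \lnot p): β-rule — branch into (s \to (\lnot r \land p)), \lnot p  //  \lnot (s \to (\lnot r \land p)), \lnot \lnot p.
      branch 1.1 (add (s \to (\lnot r \land p)), \lnot p):
        (s \to (\lnot r \land p)): β-rule — branch into \lnot s  //  (\lnot r \land p).
          branch 1.1.1 (add \lnot s):
            ○ open, literals {p=F, s=F}.
          branch 1.1.2 (add (\lnot r \land p)):
            (\lnot r \land p): α-rule — add \lnot r, p.
            × closes — contains both p and \lnot p.
      branch 1.2 (add \lnot (s \to (\lnot r \land p)), \lnot \lnot p):
        \lnot (s \to (\lnot r \land p)): α-rule — add s, \lnot (\lnot r \land p).
        \lnot (\lnot r \land p): β-rule — branch into \lnot \lnot r  //  \lnot p.
          branch 1.2.1 (add \lnot \lnot r):
            ○ open, literals {p=T, r=T, s=T}.
          branch 1.2.2 (add \lnot p):
            × closes — contains both p and \lnot p.
  branch 2 (add (t \leftrightarrow ((\lnot s \to (\lnot q \to \lnot s)) \leftrightarrow \lnot ((\lnot s \lor \lnot t) \land q)))):
    (t \leftrightarrow ((\lnot s \to (\lnot q \to \lnot s)) \leftrightarrow \lnot ((\lnot s \lor \lnot t) \land q))): β-rule — branch into t, ((\lnot s \to (\lnot q \to \lnot s)) \leftrightarrow \lnot ((\lnot s \lor \lnot t) \land q))  //  \lnot t, \lnot ((\lnot s \to (\lnot q \to \lnot s)) \leftrightarrow \lnot ((\lnot s \lor \lnot t) \land q)).
      branch 2.1 (add t, ((\lnot s \to (\lnot q \to \lnot s)) \leftrightarrow \lnot ((\lnot s \lor \lnot t) \land q))):
        ((\lnot s \to (\lnot q \to \lnot s)) \leftrightarrow \lnot ((\lnot s \lor \lnot t) \land q)): β-rule — branch into (\lnot s \to (\lnot q \to \lnot s)), \lnot ((\lnot s \lor \lnot t) \land q)  //  \lnot (\lnot s \to (\lnot q \to \lnot s)), \lnot \lnot ((\lnot s \lor \lnot t) \land q).
          branch 2.1.1 (add (\lnot s \to (\lnot q \to \lnot s)), \lnot ((\lnot s \lor \lnot t) \land q)):
            (\lnot s \to (\lnot q \to \lnot s)): β-rule — branch into \lnot \lnot s  //  (\lnot q \to \lnot s).
              branch 2.1.1.1 (add \lnot \lnot s):
                \lnot ((\lnot s \lor \lnot t) \land q): β-rule — branch into \lnot (\lnot s \lor \lnot t)  //  \lnot q.
                  branch 2.1.1.1.1 (add \lnot (\lnot s \lor \lnot t)):
                    \lnot (\lnot s \lor \lnot t): α-rule — add \lnot \lnot s, \lnot \lnot t.
                    ○ open, literals {s=T, t=T}.
                  branch 2.1.1.1.2 (add \lnot q):
                    ○ open, literals {q=F, s=T, t=T}.
              branch 2.1.1.2 (add (\lnot q \to \lnot s)):
                \lnot ((\lnot s \lor \lnot t) \land q): β-rule — branch into \lnot (\lnot s \lor \lnot t)  //  \lnot q.
                  branch 2.1.1.2.1 (add \lnot (\lnot s \lor \lnot t)):
                    \lnot (\lnot s \lor \lnot t): α-rule — add \lnot \lnot s, \lnot \lnot t.
                    (\lnot q \to \lnot s): β-rule — branch into \lnot \lnot q  //  \lnot s.
                      branch 2.1.1.2.1.1 (add \lnot \lnot q):
                        ○ open, literals {q=T, s=T, t=T}.
                      branch 2.1.1.2.1.2 (add \lnot s):
                        × closes — contains both s and \lnot s.
                  branch 2.1.1.2.2 (add \lnot q):
                    (\lnot q \to \lnot s): β-rule — branch into \lnot \lnot q  //  \lnot s.
                      branch 2.1.1.2.2.1 (add \lnot \lnot q):
                        × closes — contains both q and \lnot q.
                      branch 2.1.1.2.2.2 (add \lnot s):
                        ○ open, literals {q=F, s=F, t=T}.
          branch 2.1.2 (add \lnot (\lnot s \to (\lnot q \to \lnot s)), \lnot \lnot ((\lnot s \lor \lnot t) \land q)):
            \lnot (\lnot s \to (\lnot q \to \lnot s)): α-rule — add \lnot s, \lnot (\lnot q \to \lnot s).
            \lnot \lnot ((\lnot s \lor \lnot t) \land q): α-rule — add (\lnot s \lor \lnot t), q.
            \lnot (\lnot q \to \lnot s): α-rule — add \lnot q, \lnot \lnot s.
            × closes — contains both q and \lnot q.
      branch 2.2 (add \lnot t, \lnot ((\lnot s \to (\lnot q \to \lnot s)) \leftrightarrow \lnot ((\lnot s \lor \lnot t) \land q))):
        \lnot ((\lnot s \to (\lnot q \to \lnot s)) \leftrightarrow \lnot ((\lnot s \lor \lnot t) \land q)): β-rule — branch into (\lnot s \to (\lnot q \to \lnot s)), \lnot \lnot ((\lnot s \lor \lnot t) \land q)  //  \lnot (\lnot s \to (\lnot q \to \lnot s)), \lnot ((\lnot s \lor \lnot t) \land q).
          branch 2.2.1 (add (\lnot s \to (\lnot q \to \lnot s)), \lnot \lnot ((\lnot s \lor \lnot t) \land q)):
            \lnot \lnot ((\lnot s \lor \lnot t) \land q): α-rule — add (\lnot s \lor \lnot t), q.
            (\lnot s \to (\lnot q \to \lnot s)): β-rule — branch into \lnot \lnot s  //  (\lnot q \to \lnot s).
              branch 2.2.1.1 (add \lnot \lnot s):
                (\lnot s \lor \lnot t): β-rule — branch into \lnot s  //  \lnot t.
                  branch 2.2.1.1.1 (add \lnot s):
                    × closes — contains both s and \lnot s.
                  branch 2.2.1.1.2 (add \lnot t):
                    ○ open, literals {q=T, s=T, t=F}.
              branch 2.2.1.2 (add (\lnot q \to \lnot s)):
                (\lnot s \lor \lnot t): β-rule — branch into \lnot s  //  \lnot t.
                  branch 2.2.1.2.1 (add \lnot s):
                    (\lnot q \to \lnot s): β-rule — branch into \lnot \lnot q  //  \lnot s.
                      branch 2.2.1.2.1.1 (add \lnot \lnot q):
                        ○ open, literals {q=T, s=F, t=F}.
                      branch 2.2.1.2.1.2 (add \lnot s):
                        ○ open, literals {q=T, s=F, t=F}.
                  branch 2.2.1.2.2 (add \lnot t):
                    (\lnot q \to \lnot s): β-rule — branch into \lnot \lnot q  //  \lnot s.
                      branch 2.2.1.2.2.1 (add \lnot \lnot q):
                        ○ open, literals {q=T, t=F}.
                      branch 2.2.1.2.2.2 (add \lnot s):
                        ○ open, literals {q=T, s=F, t=F}.
          branch 2.2.2 (add \lnot (\lnot s \to (\lnot q \to \lnot s)), \lnot ((\lnot s \lor \lnot t) \land q)):
            \lnot (\lnot s \to (\lnot q \to \lnot s)): α-rule — add \lnot s, \lnot (\lnot q \to \lnot s).
            \lnot (\lnot q \to \lnot s): α-rule — add \lnot q, \lnot \lnot s.
            × closes — contains both s and \lnot s.
7 branches closed, 11 open.
Each open branch fixes some atoms; the unmentioned ones are free. Counting distinct full assignments: branch {p=F, s=F} (r, t, q) contributes 8 new; branch {p=T, r=T, s=T} (t, q) contributes 4 new; branch {s=T, t=T} (r, q, p) contributes 6 new; branch {q=F, s=T, t=T} (r, p) contributes 0 new; branch {q=T, s=T, t=T} (r, p) contributes 0 new; branch {q=F, s=F, t=T} (r, p) contributes 2 new; branch {q=T, s=T, t=F} (r, p) contributes 3 new; branch {q=T, s=F, t=F} (r, p) contributes 2 new; branch {q=T, s=F, t=F} (r, p) contributes 0 new; branch {q=T, t=F} (r, s, p) contributes 0 new; branch {q=T, s=F, t=F} (r, p) contributes 0 new. Total: 25.

25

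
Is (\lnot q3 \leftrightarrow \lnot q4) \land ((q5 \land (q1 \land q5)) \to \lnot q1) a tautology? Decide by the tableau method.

Assume the negation and expand:
Initial set: {\lnot ((\lnot q3 \leftrightarrow \lnot q4) \land ((q5 \land (q1 \land q5)) \to \lnot q1))}.
\lnot ((\lnot q3 \leftrightarrow \lnot q4) \land ((q5 \land (q1 \land q5)) \to \lnot q1)): β-rule — branch into \lnot (\lnot q3 \leftrightarrow \lnot q4)  //  \lnot ((q5 \land (q1 \land q5)) \to \lnot q1).
  branch 1 (add \lnot (\lnot q3 \leftrightarrow \lnot q4)):
    \lnot (\lnot q3 \leftrightarrow \lnot q4): β-rule — branch into \lnot q3, \lnot \lnot q4  //  \lnot \lnot q3, \lnot q4.
      branch 1.1 (add \lnot q3, \lnot \lnot q4):
        ○ open, literals {q3=0, q4=1}.
      branch 1.2 (add \lnot \lnot q3, \lnot q4):
        ○ open, literals {q3=1, q4=0}.
  branch 2 (add \lnot ((q5 \land (q1 \land q5)) \to \lnot q1)):
    \lnot ((q5 \land (q1 \land q5)) \to \lnot q1): α-rule — add (q5 \land (q1 \land q5)), \lnot \lnot q1.
    (q5 \land (q1 \land q5)): α-rule — add q5, (q1 \land q5).
    (q1 \land q5): α-rule — add q1, q5.
    ○ open, literals {q1=1, q5=1}.
0 branches closed, 3 open.
An open branch gives a countermodel: q3=0, q4=1 (unmentioned atoms arbitrary); under it the original formula is false.

Not valid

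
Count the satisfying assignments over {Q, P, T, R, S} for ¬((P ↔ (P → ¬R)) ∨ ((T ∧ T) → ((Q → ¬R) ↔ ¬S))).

Initial set: {T ¬((P ↔ (P → ¬R)) ∨ ((T ∧ T) → ((Q → ¬R) ↔ ¬S)))}.
T ¬((P ↔ (P → ¬R)) ∨ ((T ∧ T) → ((Q → ¬R) ↔ ¬S))): α-rule — add F (P ↔ (P → ¬R)), F ((T ∧ T) → ((Q → ¬R) ↔ ¬S)).
F ((T ∧ T) → ((Q → ¬R) ↔ ¬S)): α-rule — add T (T ∧ T), F ((Q → ¬R) ↔ ¬S).
T (T ∧ T): α-rule — add T T, T T.
F (P ↔ (P → ¬R)): β-rule — branch into T P, F (P → ¬R)  //  F P, T (P → ¬R).
  branch 1 (add T P, F (P → ¬R)):
    F (P → ¬R): α-rule — add T P, F ¬R.
    F ((Q → ¬R) ↔ ¬S): β-rule — branch into T (Q → ¬R), F ¬S  //  F (Q → ¬R), T ¬S.
      branch 1.1 (add T (Q → ¬R), F ¬S):
        T (Q → ¬R): β-rule — branch into F Q  //  T ¬R.
          branch 1.1.1 (add F Q):
            ○ open, literals {P=true, Q=false, R=true, S=true, T=true}.
          branch 1.1.2 (add T ¬R):
            × closes — contains both R and ¬R.
      branch 1.2 (add F (Q → ¬R), T ¬S):
        F (Q → ¬R): α-rule — add T Q, F ¬R.
        ○ open, literals {P=true, Q=true, R=true, S=false, T=true}.
  branch 2 (add F P, T (P → ¬R)):
    F ((Q → ¬R) ↔ ¬S): β-rule — branch into T (Q → ¬R), F ¬S  //  F (Q → ¬R), T ¬S.
      branch 2.1 (add T (Q → ¬R), F ¬S):
        T (P → ¬R): β-rule — branch into F P  //  T ¬R.
          branch 2.1.1 (add F P):
            T (Q → ¬R): β-rule — branch into F Q  //  T ¬R.
              branch 2.1.1.1 (add F Q):
                ○ open, literals {P=false, Q=false, S=true, T=true}.
              branch 2.1.1.2 (add T ¬R):
                ○ open, literals {P=false, R=false, S=true, T=true}.
          branch 2.1.2 (add T ¬R):
            T (Q → ¬R): β-rule — branch into F Q  //  T ¬R.
              branch 2.1.2.1 (add F Q):
                ○ open, literals {P=false, Q=false, R=false, S=true, T=true}.
              branch 2.1.2.2 (add T ¬R):
                ○ open, literals {P=false, R=false, S=true, T=true}.
      branch 2.2 (add F (Q → ¬R), T ¬S):
        F (Q → ¬R): α-rule — add T Q, F ¬R.
        T (P → ¬R): β-rule — branch into F P  //  T ¬R.
          branch 2.2.1 (add F P):
            ○ open, literals {P=false, Q=true, R=true, S=false, T=true}.
          branch 2.2.2 (add T ¬R):
            × closes — contains both R and ¬R.
2 branches closed, 7 open.
Each open branch fixes some atoms; the unmentioned ones are free. Counting distinct full assignments: branch {P=true, Q=false, R=true, S=true, T=true} (none free) contributes 1 new; branch {P=true, Q=true, R=true, S=false, T=true} (none free) contributes 1 new; branch {P=false, Q=false, S=true, T=true} (R) contributes 2 new; branch {P=false, R=false, S=true, T=true} (Q) contributes 1 new; branch {P=false, Q=false, R=false, S=true, T=true} (none free) contributes 0 new; branch {P=false, R=false, S=true, T=true} (Q) contributes 0 new; branch {P=false, Q=true, R=true, S=false, T=true} (none free) contributes 1 new. Total: 6.

6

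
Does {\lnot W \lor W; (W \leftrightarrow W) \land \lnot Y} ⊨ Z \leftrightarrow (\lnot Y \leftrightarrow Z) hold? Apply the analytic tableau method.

Initial set: {T (\lnot W \lor W); T ((W \leftrightarrow W) \land \lnot Y); F (Z \leftrightarrow (\lnot Y \leftrightarrow Z))}.
T ((W \leftrightarrow W) \land \lnot Y): α-rule — add T (W \leftrightarrow W), T \lnot Y.
T (\lnot W \lor W): β-rule — branch into T \lnot W  //  T W.
  branch 1 (add T \lnot W):
    F (Z \leftrightarrow (\lnot Y \leftrightarrow Z)): β-rule — branch into T Z, F (\lnot Y \leftrightarrow Z)  //  F Z, T (\lnot Y \leftrightarrow Z).
      branch 1.1 (add T Z, F (\lnot Y \leftrightarrow Z)):
        T (W \leftrightarrow W): β-rule — branch into T W, T W  //  F W, F W.
          branch 1.1.1 (add T W, T W):
            × closes — contains both W and \lnot W.
          branch 1.1.2 (add F W, F W):
            F (\lnot Y \leftrightarrow Z): β-rule — branch into T \lnot Y, F Z  //  F \lnot Y, T Z.
              branch 1.1.2.1 (add T \lnot Y, F Z):
                × closes — contains both Z and \lnot Z.
              branch 1.1.2.2 (add F \lnot Y, T Z):
                × closes — contains both Y and \lnot Y.
      branch 1.2 (add F Z, T (\lnot Y \leftrightarrow Z)):
        T (W \leftrightarrow W): β-rule — branch into T W, T W  //  F W, F W.
          branch 1.2.1 (add T W, T W):
            × closes — contains both W and \lnot W.
          branch 1.2.2 (add F W, F W):
            T (\lnot Y \leftrightarrow Z): β-rule — branch into T \lnot Y, T Z  //  F \lnot Y, F Z.
              branch 1.2.2.1 (add T \lnot Y, T Z):
                × closes — contains both Z and \lnot Z.
              branch 1.2.2.2 (add F \lnot Y, F Z):
                × closes — contains both Y and \lnot Y.
  branch 2 (add T W):
    F (Z \leftrightarrow (\lnot Y \leftrightarrow Z)): β-rule — branch into T Z, F (\lnot Y \leftrightarrow Z)  //  F Z, T (\lnot Y \leftrightarrow Z).
      branch 2.1 (add T Z, F (\lnot Y \leftrightarrow Z)):
        T (W \leftrightarrow W): β-rule — branch into T W, T W  //  F W, F W.
          branch 2.1.1 (add T W, T W):
            F (\lnot Y \leftrightarrow Z): β-rule — branch into T \lnot Y, F Z  //  F \lnot Y, T Z.
              branch 2.1.1.1 (add T \lnot Y, F Z):
                × closes — contains both Z and \lnot Z.
              branch 2.1.1.2 (add F \lnot Y, T Z):
                × closes — contains both Y and \lnot Y.
          branch 2.1.2 (add F W, F W):
            × closes — contains both W and \lnot W.
      branch 2.2 (add F Z, T (\lnot Y \leftrightarrow Z)):
        T (W \leftrightarrow W): β-rule — branch into T W, T W  //  F W, F W.
          branch 2.2.1 (add T W, T W):
            T (\lnot Y \leftrightarrow Z): β-rule — branch into T \lnot Y, T Z  //  F \lnot Y, F Z.
              branch 2.2.1.1 (add T \lnot Y, T Z):
                × closes — contains both Z and \lnot Z.
              branch 2.2.1.2 (add F \lnot Y, F Z):
                × closes — contains both Y and \lnot Y.
          branch 2.2.2 (add F W, F W):
            × closes — contains both W and \lnot W.
All 12 branches close.
Every branch closed, so the premises entail the conclusion.

Yes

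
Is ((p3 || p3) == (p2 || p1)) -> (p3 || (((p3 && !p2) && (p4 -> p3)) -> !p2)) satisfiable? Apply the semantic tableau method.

Initial set: {(((p3 || p3) == (p2 || p1)) -> (p3 || (((p3 && !p2) && (p4 -> p3)) -> !p2)))}.
(((p3 || p3) == (p2 || p1)) -> (p3 || (((p3 && !p2) && (p4 -> p3)) -> !p2))): β-rule — branch into !((p3 || p3) == (p2 || p1))  //  (p3 || (((p3 && !p2) && (p4 -> p3)) -> !p2)).
  branch 1 (add !((p3 || p3) == (p2 || p1))):
    !((p3 || p3) == (p2 || p1)): β-rule — branch into (p3 || p3), !(p2 || p1)  //  !(p3 || p3), (p2 || p1).
      branch 1.1 (add (p3 || p3), !(p2 || p1)):
        !(p2 || p1): α-rule — add !p2, !p1.
        (p3 || p3): β-rule — branch into p3  //  p3.
          branch 1.1.1 (add p3):
            ○ open, literals {p1=0, p2=0, p3=1}.
          branch 1.1.2 (add p3):
            ○ open, literals {p1=0, p2=0, p3=1}.
      branch 1.2 (add !(p3 || p3), (p2 || p1)):
        !(p3 || p3): α-rule — add !p3, !p3.
        (p2 || p1): β-rule — branch into p2  //  p1.
          branch 1.2.1 (add p2):
            ○ open, literals {p2=1, p3=0}.
          branch 1.2.2 (add p1):
            ○ open, literals {p1=1, p3=0}.
  branch 2 (add (p3 || (((p3 && !p2) && (p4 -> p3)) -> !p2))):
    (p3 || (((p3 && !p2) && (p4 -> p3)) -> !p2)): β-rule — branch into p3  //  (((p3 && !p2) && (p4 -> p3)) -> !p2).
      branch 2.1 (add p3):
        ○ open, literals {p3=1}.
      branch 2.2 (add (((p3 && !p2) && (p4 -> p3)) -> !p2)):
        (((p3 && !p2) && (p4 -> p3)) -> !p2): β-rule — branch into !((p3 && !p2) && (p4 -> p3))  //  !p2.
          branch 2.2.1 (add !((p3 && !p2) && (p4 -> p3))):
            !((p3 && !p2) && (p4 -> p3)): β-rule — branch into !(p3 && !p2)  //  !(p4 -> p3).
              branch 2.2.1.1 (add !(p3 && !p2)):
                !(p3 && !p2): β-rule — branch into !p3  //  !!p2.
                  branch 2.2.1.1.1 (add !p3):
                    ○ open, literals {p3=0}.
                  branch 2.2.1.1.2 (add !!p2):
                    ○ open, literals {p2=1}.
              branch 2.2.1.2 (add !(p4 -> p3)):
                !(p4 -> p3): α-rule — add p4, !p3.
                ○ open, literals {p3=0, p4=1}.
          branch 2.2.2 (add !p2):
            ○ open, literals {p2=0}.
0 branches closed, 9 open.
An open branch gives a satisfying assignment: p1=0, p2=0, p3=1.

Satisfiable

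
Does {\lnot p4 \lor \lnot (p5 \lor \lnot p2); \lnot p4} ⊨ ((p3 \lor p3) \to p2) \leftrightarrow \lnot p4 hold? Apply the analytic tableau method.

Initial set: {(\lnot p4 \lor \lnot (p5 \lor \lnot p2)); \lnot p4; \lnot (((p3 \lor p3) \to p2) \leftrightarrow \lnot p4)}.
(\lnot p4 \lor \lnot (p5 \lor \lnot p2)): β-rule — branch into \lnot p4  //  \lnot (p5 \lor \lnot p2).
  branch 1 (add \lnot p4):
    \lnot (((p3 \lor p3) \to p2) \leftrightarrow \lnot p4): β-rule — branch into ((p3 \lor p3) \to p2), \lnot \lnot p4  //  \lnot ((p3 \lor p3) \to p2), \lnot p4.
      branch 1.1 (add ((p3 \lor p3) \to p2), \lnot \lnot p4):
        × closes — contains both p4 and \lnot p4.
      branch 1.2 (add \lnot ((p3 \lor p3) \to p2), \lnot p4):
        \lnot ((p3 \lor p3) \to p2): α-rule — add (p3 \lor p3), \lnot p2.
        (p3 \lor p3): β-rule — branch into p3  //  p3.
          branch 1.2.1 (add p3):
            ○ open, literals {p2=false, p3=true, p4=false}.
          branch 1.2.2 (add p3):
            ○ open, literals {p2=false, p3=true, p4=false}.
  branch 2 (add \lnot (p5 \lor \lnot p2)):
    \lnot (p5 \lor \lnot p2): α-rule — add \lnot p5, \lnot \lnot p2.
    \lnot (((p3 \lor p3) \to p2) \leftrightarrow \lnot p4): β-rule — branch into ((p3 \lor p3) \to p2), \lnot \lnot p4  //  \lnot ((p3 \lor p3) \to p2), \lnot p4.
      branch 2.1 (add ((p3 \lor p3) \to p2), \lnot \lnot p4):
        × closes — contains both p4 and \lnot p4.
      branch 2.2 (add \lnot ((p3 \lor p3) \to p2), \lnot p4):
        \lnot ((p3 \lor p3) \to p2): α-rule — add (p3 \lor p3), \lnot p2.
        × closes — contains both p2 and \lnot p2.
3 branches closed, 2 open.
An open branch gives a countermodel: p2=false, p3=true, p4=false (unmentioned atoms arbitrary); the premises hold there but the conclusion fails.

No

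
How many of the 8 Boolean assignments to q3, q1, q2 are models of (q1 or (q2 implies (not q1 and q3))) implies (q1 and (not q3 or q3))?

5

Initial set: {T ((q1 or (q2 implies (not q1 and q3))) implies (q1 and (not q3 or q3)))}.
T ((q1 or (q2 implies (not q1 and q3))) implies (q1 and (not q3 or q3))): β-rule — branch into F (q1 or (q2 implies (not q1 and q3)))  //  T (q1 and (not q3 or q3)).
  branch 1 (add F (q1 or (q2 implies (not q1 and q3)))):
    F (q1 or (q2 implies (not q1 and q3))): α-rule — add F q1, F (q2 implies (not q1 and q3)).
    F (q2 implies (not q1 and q3)): α-rule — add T q2, F (not q1 and q3).
    F (not q1 and q3): β-rule — branch into F not q1  //  F q3.
      branch 1.1 (add F not q1):
        × closes — contains both q1 and not q1.
      branch 1.2 (add F q3):
        ○ open, literals {q1=F, q2=T, q3=F}.
  branch 2 (add T (q1 and (not q3 or q3))):
    T (q1 and (not q3 or q3)): α-rule — add T q1, T (not q3 or q3).
    T (not q3 or q3): β-rule — branch into T not q3  //  T q3.
      branch 2.1 (add T not q3):
        ○ open, literals {q1=T, q3=F}.
      branch 2.2 (add T q3):
        ○ open, literals {q1=T, q3=T}.
1 branch closed, 3 open.
Each open branch fixes some atoms; the unmentioned ones are free. Counting distinct full assignments: branch {q1=F, q2=T, q3=F} (none free) contributes 1 new; branch {q1=T, q3=F} (q2) contributes 2 new; branch {q1=T, q3=T} (q2) contributes 2 new. Total: 5.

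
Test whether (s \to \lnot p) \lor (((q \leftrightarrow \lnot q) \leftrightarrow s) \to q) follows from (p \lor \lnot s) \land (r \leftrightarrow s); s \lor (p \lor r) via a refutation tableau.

Initial set: {((p \lor \lnot s) \land (r \leftrightarrow s)); (s \lor (p \lor r)); \lnot ((s \to \lnot p) \lor (((q \leftrightarrow \lnot q) \leftrightarrow s) \to q))}.
((p \lor \lnot s) \land (r \leftrightarrow s)): α-rule — add (p \lor \lnot s), (r \leftrightarrow s).
\lnot ((s \to \lnot p) \lor (((q \leftrightarrow \lnot q) \leftrightarrow s) \to q)): α-rule — add \lnot (s \to \lnot p), \lnot (((q \leftrightarrow \lnot q) \leftrightarrow s) \to q).
\lnot (s \to \lnot p): α-rule — add s, \lnot \lnot p.
\lnot (((q \leftrightarrow \lnot q) \leftrightarrow s) \to q): α-rule — add ((q \leftrightarrow \lnot q) \leftrightarrow s), \lnot q.
(s \lor (p \lor r)): β-rule — branch into s  //  (p \lor r).
  branch 1 (add s):
    (p \lor \lnot s): β-rule — branch into p  //  \lnot s.
      branch 1.1 (add p):
        (r \leftrightarrow s): β-rule — branch into r, s  //  \lnot r, \lnot s.
          branch 1.1.1 (add r, s):
            ((q \leftrightarrow \lnot q) \leftrightarrow s): β-rule — branch into (q \leftrightarrow \lnot q), s  //  \lnot (q \leftrightarrow \lnot q), \lnot s.
              branch 1.1.1.1 (add (q \leftrightarrow \lnot q), s):
                (q \leftrightarrow \lnot q): β-rule — branch into q, \lnot q  //  \lnot q, \lnot \lnot q.
                  branch 1.1.1.1.1 (add q, \lnot q):
                    × closes — contains both q and \lnot q.
                  branch 1.1.1.1.2 (add \lnot q, \lnot \lnot q):
                    × closes — contains both q and \lnot q.
              branch 1.1.1.2 (add \lnot (q \leftrightarrow \lnot q), \lnot s):
                × closes — contains both s and \lnot s.
          branch 1.1.2 (add \lnot r, \lnot s):
            × closes — contains both s and \lnot s.
      branch 1.2 (add \lnot s):
        × closes — contains both s and \lnot s.
  branch 2 (add (p \lor r)):
    (p \lor \lnot s): β-rule — branch into p  //  \lnot s.
      branch 2.1 (add p):
        (r \leftrightarrow s): β-rule — branch into r, s  //  \lnot r, \lnot s.
          branch 2.1.1 (add r, s):
            ((q \leftrightarrow \lnot q) \leftrightarrow s): β-rule — branch into (q \leftrightarrow \lnot q), s  //  \lnot (q \leftrightarrow \lnot q), \lnot s.
              branch 2.1.1.1 (add (q \leftrightarrow \lnot q), s):
                (p \lor r): β-rule — branch into p  //  r.
                  branch 2.1.1.1.1 (add p):
                    (q \leftrightarrow \lnot q): β-rule — branch into q, \lnot q  //  \lnot q, \lnot \lnot q.
                      branch 2.1.1.1.1.1 (add q, \lnot q):
                        × closes — contains both q and \lnot q.
                      branch 2.1.1.1.1.2 (add \lnot q, \lnot \lnot q):
                        × closes — contains both q and \lnot q.
                  branch 2.1.1.1.2 (add r):
                    (q \leftrightarrow \lnot q): β-rule — branch into q, \lnot q  //  \lnot q, \lnot \lnot q.
                      branch 2.1.1.1.2.1 (add q, \lnot q):
                        × closes — contains both q and \lnot q.
                      branch 2.1.1.1.2.2 (add \lnot q, \lnot \lnot q):
                        × closes — contains both q and \lnot q.
              branch 2.1.1.2 (add \lnot (q \leftrightarrow \lnot q), \lnot s):
                × closes — contains both s and \lnot s.
          branch 2.1.2 (add \lnot r, \lnot s):
            × closes — contains both s and \lnot s.
      branch 2.2 (add \lnot s):
        × closes — contains both s and \lnot s.
All 12 branches close.
Every branch closed, so the premises entail the conclusion.

Yes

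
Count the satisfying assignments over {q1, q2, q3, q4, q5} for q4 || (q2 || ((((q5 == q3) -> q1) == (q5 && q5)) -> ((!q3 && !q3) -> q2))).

29

Initial set: {(q4 || (q2 || ((((q5 == q3) -> q1) == (q5 && q5)) -> ((!q3 && !q3) -> q2))))}.
(q4 || (q2 || ((((q5 == q3) -> q1) == (q5 && q5)) -> ((!q3 && !q3) -> q2)))): β-rule — branch into q4  //  (q2 || ((((q5 == q3) -> q1) == (q5 && q5)) -> ((!q3 && !q3) -> q2))).
  branch 1 (add q4):
    ○ open, literals {q4=true}.
  branch 2 (add (q2 || ((((q5 == q3) -> q1) == (q5 && q5)) -> ((!q3 && !q3) -> q2)))):
    (q2 || ((((q5 == q3) -> q1) == (q5 && q5)) -> ((!q3 && !q3) -> q2))): β-rule — branch into q2  //  ((((q5 == q3) -> q1) == (q5 && q5)) -> ((!q3 && !q3) -> q2)).
      branch 2.1 (add q2):
        ○ open, literals {q2=true}.
      branch 2.2 (add ((((q5 == q3) -> q1) == (q5 && q5)) -> ((!q3 && !q3) -> q2))):
        ((((q5 == q3) -> q1) == (q5 && q5)) -> ((!q3 && !q3) -> q2)): β-rule — branch into !(((q5 == q3) -> q1) == (q5 && q5))  //  ((!q3 && !q3) -> q2).
          branch 2.2.1 (add !(((q5 == q3) -> q1) == (q5 && q5))):
            !(((q5 == q3) -> q1) == (q5 && q5)): β-rule — branch into ((q5 == q3) -> q1), !(q5 && q5)  //  !((q5 == q3) -> q1), (q5 && q5).
              branch 2.2.1.1 (add ((q5 == q3) -> q1), !(q5 && q5)):
                ((q5 == q3) -> q1): β-rule — branch into !(q5 == q3)  //  q1.
                  branch 2.2.1.1.1 (add !(q5 == q3)):
                    !(q5 && q5): β-rule — branch into !q5  //  !q5.
                      branch 2.2.1.1.1.1 (add !q5):
                        !(q5 == q3): β-rule — branch into q5, !q3  //  !q5, q3.
                          branch 2.2.1.1.1.1.1 (add q5, !q3):
                            × closes — contains both q5 and !q5.
                          branch 2.2.1.1.1.1.2 (add !q5, q3):
                            ○ open, literals {q3=true, q5=false}.
                      branch 2.2.1.1.1.2 (add !q5):
                        !(q5 == q3): β-rule — branch into q5, !q3  //  !q5, q3.
                          branch 2.2.1.1.1.2.1 (add q5, !q3):
                            × closes — contains both q5 and !q5.
                          branch 2.2.1.1.1.2.2 (add !q5, q3):
                            ○ open, literals {q3=true, q5=false}.
                  branch 2.2.1.1.2 (add q1):
                    !(q5 && q5): β-rule — branch into !q5  //  !q5.
                      branch 2.2.1.1.2.1 (add !q5):
                        ○ open, literals {q1=true, q5=false}.
                      branch 2.2.1.1.2.2 (add !q5):
                        ○ open, literals {q1=true, q5=false}.
              branch 2.2.1.2 (add !((q5 == q3) -> q1), (q5 && q5)):
                !((q5 == q3) -> q1): α-rule — add (q5 == q3), !q1.
                (q5 && q5): α-rule — add q5, q5.
                (q5 == q3): β-rule — branch into q5, q3  //  !q5, !q3.
                  branch 2.2.1.2.1 (add q5, q3):
                    ○ open, literals {q1=false, q3=true, q5=true}.
                  branch 2.2.1.2.2 (add !q5, !q3):
                    × closes — contains both q5 and !q5.
          branch 2.2.2 (add ((!q3 && !q3) -> q2)):
            ((!q3 && !q3) -> q2): β-rule — branch into !(!q3 && !q3)  //  q2.
              branch 2.2.2.1 (add !(!q3 && !q3)):
                !(!q3 && !q3): β-rule — branch into !!q3  //  !!q3.
                  branch 2.2.2.1.1 (add !!q3):
                    ○ open, literals {q3=true}.
                  branch 2.2.2.1.2 (add !!q3):
                    ○ open, literals {q3=true}.
              branch 2.2.2.2 (add q2):
                ○ open, literals {q2=true}.
3 branches closed, 10 open.
Each open branch fixes some atoms; the unmentioned ones are free. Counting distinct full assignments: branch {q4=true} (q1, q2, q3, q5) contributes 16 new; branch {q2=true} (q1, q3, q4, q5) contributes 8 new; branch {q3=true, q5=false} (q1, q2, q4) contributes 2 new; branch {q3=true, q5=false} (q1, q2, q4) contributes 0 new; branch {q1=true, q5=false} (q2, q3, q4) contributes 1 new; branch {q1=true, q5=false} (q2, q3, q4) contributes 0 new; branch {q1=false, q3=true, q5=true} (q2, q4) contributes 1 new; branch {q3=true} (q1, q2, q4, q5) contributes 1 new; branch {q3=true} (q1, q2, q4, q5) contributes 0 new; branch {q2=true} (q1, q3, q4, q5) contributes 0 new. Total: 29.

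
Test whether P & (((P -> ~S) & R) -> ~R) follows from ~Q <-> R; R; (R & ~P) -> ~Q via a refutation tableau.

Initial set: {(~Q <-> R); R; ((R & ~P) -> ~Q); ~(P & (((P -> ~S) & R) -> ~R))}.
(~Q <-> R): β-rule — branch into ~Q, R  //  ~~Q, ~R.
  branch 1 (add ~Q, R):
    ((R & ~P) -> ~Q): β-rule — branch into ~(R & ~P)  //  ~Q.
      branch 1.1 (add ~(R & ~P)):
        ~(P & (((P -> ~S) & R) -> ~R)): β-rule — branch into ~P  //  ~(((P -> ~S) & R) -> ~R).
          branch 1.1.1 (add ~P):
            ~(R & ~P): β-rule — branch into ~R  //  ~~P.
              branch 1.1.1.1 (add ~R):
                × closes — contains both R and ~R.
              branch 1.1.1.2 (add ~~P):
                × closes — contains both P and ~P.
          branch 1.1.2 (add ~(((P -> ~S) & R) -> ~R)):
            ~(((P -> ~S) & R) -> ~R): α-rule — add ((P -> ~S) & R), ~~R.
            ((P -> ~S) & R): α-rule — add (P -> ~S), R.
            ~(R & ~P): β-rule — branch into ~R  //  ~~P.
              branch 1.1.2.1 (add ~R):
                × closes — contains both R and ~R.
              branch 1.1.2.2 (add ~~P):
                (P -> ~S): β-rule — branch into ~P  //  ~S.
                  branch 1.1.2.2.1 (add ~P):
                    × closes — contains both P and ~P.
                  branch 1.1.2.2.2 (add ~S):
                    ○ open, literals {P=true, Q=false, R=true, S=false}.
      branch 1.2 (add ~Q):
        ~(P & (((P -> ~S) & R) -> ~R)): β-rule — branch into ~P  //  ~(((P -> ~S) & R) -> ~R).
          branch 1.2.1 (add ~P):
            ○ open, literals {P=false, Q=false, R=true}.
          branch 1.2.2 (add ~(((P -> ~S) & R) -> ~R)):
            ~(((P -> ~S) & R) -> ~R): α-rule — add ((P -> ~S) & R), ~~R.
            ((P -> ~S) & R): α-rule — add (P -> ~S), R.
            (P -> ~S): β-rule — branch into ~P  //  ~S.
              branch 1.2.2.1 (add ~P):
                ○ open, literals {P=false, Q=false, R=true}.
              branch 1.2.2.2 (add ~S):
                ○ open, literals {Q=false, R=true, S=false}.
  branch 2 (add ~~Q, ~R):
    × closes — contains both R and ~R.
5 branches closed, 4 open.
An open branch gives a countermodel: P=true, Q=false, R=true, S=false (unmentioned atoms arbitrary); the premises hold there but the conclusion fails.

No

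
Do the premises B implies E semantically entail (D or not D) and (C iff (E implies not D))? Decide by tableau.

Initial set: {(B implies E); not ((D or not D) and (C iff (E implies not D)))}.
(B implies E): β-rule — branch into not B  //  E.
  branch 1 (add not B):
    not ((D or not D) and (C iff (E implies not D))): β-rule — branch into not (D or not D)  //  not (C iff (E implies not D)).
      branch 1.1 (add not (D or not D)):
        not (D or not D): α-rule — add not D, not not D.
        × closes — contains both D and not D.
      branch 1.2 (add not (C iff (E implies not D))):
        not (C iff (E implies not D)): β-rule — branch into C, not (E implies not D)  //  not C, (E implies not D).
          branch 1.2.1 (add C, not (E implies not D)):
            not (E implies not D): α-rule — add E, not not D.
            ○ open, literals {B=F, C=T, D=T, E=T}.
          branch 1.2.2 (add not C, (E implies not D)):
            (E implies not D): β-rule — branch into not E  //  not D.
              branch 1.2.2.1 (add not E):
                ○ open, literals {B=F, C=F, E=F}.
              branch 1.2.2.2 (add not D):
                ○ open, literals {B=F, C=F, D=F}.
  branch 2 (add E):
    not ((D or not D) and (C iff (E implies not D))): β-rule — branch into not (D or not D)  //  not (C iff (E implies not D)).
      branch 2.1 (add not (D or not D)):
        not (D or not D): α-rule — add not D, not not D.
        × closes — contains both D and not D.
      branch 2.2 (add not (C iff (E implies not D))):
        not (C iff (E implies not D)): β-rule — branch into C, not (E implies not D)  //  not C, (E implies not D).
          branch 2.2.1 (add C, not (E implies not D)):
            not (E implies not D): α-rule — add E, not not D.
            ○ open, literals {C=T, D=T, E=T}.
          branch 2.2.2 (add not C, (E implies not D)):
            (E implies not D): β-rule — branch into not E  //  not D.
              branch 2.2.2.1 (add not E):
                × closes — contains both E and not E.
              branch 2.2.2.2 (add not D):
                ○ open, literals {C=F, D=F, E=T}.
3 branches closed, 5 open.
An open branch gives a countermodel: B=F, C=T, D=T, E=T (unmentioned atoms arbitrary); the premises hold there but the conclusion fails.

No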